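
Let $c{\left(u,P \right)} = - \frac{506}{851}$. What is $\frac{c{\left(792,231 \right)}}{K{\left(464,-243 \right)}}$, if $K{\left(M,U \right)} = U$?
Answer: $\frac{22}{8991} \approx 0.0024469$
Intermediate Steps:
$c{\left(u,P \right)} = - \frac{22}{37}$ ($c{\left(u,P \right)} = - \frac{506}{851} = \left(-1\right) \frac{22}{37} = - \frac{22}{37}$)
$\frac{c{\left(792,231 \right)}}{K{\left(464,-243 \right)}} = - \frac{22}{37 \left(-243\right)} = \left(- \frac{22}{37}\right) \left(- \frac{1}{243}\right) = \frac{22}{8991}$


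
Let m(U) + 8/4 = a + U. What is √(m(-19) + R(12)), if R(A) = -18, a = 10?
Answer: I*√29 ≈ 5.3852*I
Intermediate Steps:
m(U) = 8 + U (m(U) = -2 + (10 + U) = 8 + U)
√(m(-19) + R(12)) = √((8 - 19) - 18) = √(-11 - 18) = √(-29) = I*√29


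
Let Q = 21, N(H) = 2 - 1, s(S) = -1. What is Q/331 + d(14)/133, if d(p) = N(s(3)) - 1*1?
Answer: 21/331 ≈ 0.063444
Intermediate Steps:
N(H) = 1
d(p) = 0 (d(p) = 1 - 1*1 = 1 - 1 = 0)
Q/331 + d(14)/133 = 21/331 + 0/133 = 21*(1/331) + 0*(1/133) = 21/331 + 0 = 21/331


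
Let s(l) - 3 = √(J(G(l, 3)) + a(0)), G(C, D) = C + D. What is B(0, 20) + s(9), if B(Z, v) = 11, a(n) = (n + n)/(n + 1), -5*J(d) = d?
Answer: 14 + 2*I*√15/5 ≈ 14.0 + 1.5492*I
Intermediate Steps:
J(d) = -d/5
a(n) = 2*n/(1 + n) (a(n) = (2*n)/(1 + n) = 2*n/(1 + n))
s(l) = 3 + √(-⅗ - l/5) (s(l) = 3 + √(-(l + 3)/5 + 2*0/(1 + 0)) = 3 + √(-(3 + l)/5 + 2*0/1) = 3 + √((-⅗ - l/5) + 2*0*1) = 3 + √((-⅗ - l/5) + 0) = 3 + √(-⅗ - l/5))
B(0, 20) + s(9) = 11 + (3 + √(-15 - 5*9)/5) = 11 + (3 + √(-15 - 45)/5) = 11 + (3 + √(-60)/5) = 11 + (3 + (2*I*√15)/5) = 11 + (3 + 2*I*√15/5) = 14 + 2*I*√15/5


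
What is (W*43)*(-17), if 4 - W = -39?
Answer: -31433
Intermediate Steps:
W = 43 (W = 4 - 1*(-39) = 4 + 39 = 43)
(W*43)*(-17) = (43*43)*(-17) = 1849*(-17) = -31433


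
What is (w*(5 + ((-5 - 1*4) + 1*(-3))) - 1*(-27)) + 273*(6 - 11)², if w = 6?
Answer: 6810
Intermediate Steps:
(w*(5 + ((-5 - 1*4) + 1*(-3))) - 1*(-27)) + 273*(6 - 11)² = (6*(5 + ((-5 - 1*4) + 1*(-3))) - 1*(-27)) + 273*(6 - 11)² = (6*(5 + ((-5 - 4) - 3)) + 27) + 273*(-5)² = (6*(5 + (-9 - 3)) + 27) + 273*25 = (6*(5 - 12) + 27) + 6825 = (6*(-7) + 27) + 6825 = (-42 + 27) + 6825 = -15 + 6825 = 6810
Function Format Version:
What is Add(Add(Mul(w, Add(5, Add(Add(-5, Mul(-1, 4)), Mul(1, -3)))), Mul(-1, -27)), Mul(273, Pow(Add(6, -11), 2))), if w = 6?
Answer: 6810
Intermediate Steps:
Add(Add(Mul(w, Add(5, Add(Add(-5, Mul(-1, 4)), Mul(1, -3)))), Mul(-1, -27)), Mul(273, Pow(Add(6, -11), 2))) = Add(Add(Mul(6, Add(5, Add(Add(-5, Mul(-1, 4)), Mul(1, -3)))), Mul(-1, -27)), Mul(273, Pow(Add(6, -11), 2))) = Add(Add(Mul(6, Add(5, Add(Add(-5, -4), -3))), 27), Mul(273, Pow(-5, 2))) = Add(Add(Mul(6, Add(5, Add(-9, -3))), 27), Mul(273, 25)) = Add(Add(Mul(6, Add(5, -12)), 27), 6825) = Add(Add(Mul(6, -7), 27), 6825) = Add(Add(-42, 27), 6825) = Add(-15, 6825) = 6810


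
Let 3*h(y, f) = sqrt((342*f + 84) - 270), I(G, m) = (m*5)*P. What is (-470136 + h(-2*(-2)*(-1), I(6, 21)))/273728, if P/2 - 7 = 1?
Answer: -58767/34216 + sqrt(574374)/821184 ≈ -1.7166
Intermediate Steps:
P = 16 (P = 14 + 2*1 = 14 + 2 = 16)
I(G, m) = 80*m (I(G, m) = (m*5)*16 = (5*m)*16 = 80*m)
h(y, f) = sqrt(-186 + 342*f)/3 (h(y, f) = sqrt((342*f + 84) - 270)/3 = sqrt((84 + 342*f) - 270)/3 = sqrt(-186 + 342*f)/3)
(-470136 + h(-2*(-2)*(-1), I(6, 21)))/273728 = (-470136 + sqrt(-186 + 342*(80*21))/3)/273728 = (-470136 + sqrt(-186 + 342*1680)/3)*(1/273728) = (-470136 + sqrt(-186 + 574560)/3)*(1/273728) = (-470136 + sqrt(574374)/3)*(1/273728) = -58767/34216 + sqrt(574374)/821184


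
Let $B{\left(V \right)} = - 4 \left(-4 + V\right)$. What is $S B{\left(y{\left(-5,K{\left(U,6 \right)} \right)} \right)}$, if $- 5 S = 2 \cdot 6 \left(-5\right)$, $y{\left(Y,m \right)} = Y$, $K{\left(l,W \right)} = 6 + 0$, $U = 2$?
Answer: $432$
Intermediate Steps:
$K{\left(l,W \right)} = 6$
$S = 12$ ($S = - \frac{2 \cdot 6 \left(-5\right)}{5} = - \frac{12 \left(-5\right)}{5} = \left(- \frac{1}{5}\right) \left(-60\right) = 12$)
$B{\left(V \right)} = 16 - 4 V$
$S B{\left(y{\left(-5,K{\left(U,6 \right)} \right)} \right)} = 12 \left(16 - -20\right) = 12 \left(16 + 20\right) = 12 \cdot 36 = 432$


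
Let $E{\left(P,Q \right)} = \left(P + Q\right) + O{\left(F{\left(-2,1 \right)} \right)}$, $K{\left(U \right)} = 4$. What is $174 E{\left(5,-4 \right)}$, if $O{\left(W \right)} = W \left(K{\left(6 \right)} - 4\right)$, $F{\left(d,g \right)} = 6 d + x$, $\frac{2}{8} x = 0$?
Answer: $174$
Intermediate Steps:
$x = 0$ ($x = 4 \cdot 0 = 0$)
$F{\left(d,g \right)} = 6 d$ ($F{\left(d,g \right)} = 6 d + 0 = 6 d$)
$O{\left(W \right)} = 0$ ($O{\left(W \right)} = W \left(4 - 4\right) = W 0 = 0$)
$E{\left(P,Q \right)} = P + Q$ ($E{\left(P,Q \right)} = \left(P + Q\right) + 0 = P + Q$)
$174 E{\left(5,-4 \right)} = 174 \left(5 - 4\right) = 174 \cdot 1 = 174$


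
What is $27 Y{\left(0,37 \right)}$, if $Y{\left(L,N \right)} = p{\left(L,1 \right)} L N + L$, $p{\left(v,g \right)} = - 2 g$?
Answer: $0$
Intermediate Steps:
$Y{\left(L,N \right)} = L - 2 L N$ ($Y{\left(L,N \right)} = \left(-2\right) 1 L N + L = - 2 L N + L = L - 2 L N$)
$27 Y{\left(0,37 \right)} = 27 \cdot 0 \left(1 - 74\right) = 27 \cdot 0 \left(-73\right) = 27 \cdot 0 = 0$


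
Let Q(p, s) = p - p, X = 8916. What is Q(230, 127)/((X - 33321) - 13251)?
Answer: 0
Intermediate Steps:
Q(p, s) = 0
Q(230, 127)/((X - 33321) - 13251) = 0/((8916 - 33321) - 13251) = 0/(-24405 - 13251) = 0/(-37656) = 0*(-1/37656) = 0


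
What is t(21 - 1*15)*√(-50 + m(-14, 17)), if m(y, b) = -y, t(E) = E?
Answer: 36*I ≈ 36.0*I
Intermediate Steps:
t(21 - 1*15)*√(-50 + m(-14, 17)) = (21 - 1*15)*√(-50 - 1*(-14)) = (21 - 15)*√(-50 + 14) = 6*√(-36) = 6*(6*I) = 36*I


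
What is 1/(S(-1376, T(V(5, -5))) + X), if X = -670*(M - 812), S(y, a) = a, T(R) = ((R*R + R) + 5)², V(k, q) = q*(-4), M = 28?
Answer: 1/705905 ≈ 1.4166e-6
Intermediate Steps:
V(k, q) = -4*q
T(R) = (5 + R + R²)² (T(R) = ((R² + R) + 5)² = ((R + R²) + 5)² = (5 + R + R²)²)
X = 525280 (X = -670*(28 - 812) = -670*(-784) = 525280)
1/(S(-1376, T(V(5, -5))) + X) = 1/((5 - 4*(-5) + (-4*(-5))²)² + 525280) = 1/((5 + 20 + 20²)² + 525280) = 1/((5 + 20 + 400)² + 525280) = 1/(425² + 525280) = 1/(180625 + 525280) = 1/705905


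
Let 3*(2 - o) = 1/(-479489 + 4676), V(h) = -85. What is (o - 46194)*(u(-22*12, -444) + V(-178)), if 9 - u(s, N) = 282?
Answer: 23555571690746/1424439 ≈ 1.6537e+7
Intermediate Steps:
u(s, N) = -273 (u(s, N) = 9 - 1*282 = 9 - 282 = -273)
o = 2848879/1424439 (o = 2 - 1/(3*(-479489 + 4676)) = 2 - ⅓/(-474813) = 2 - ⅓*(-1/474813) = 2 + 1/1424439 = 2848879/1424439 ≈ 2.0000)
(o - 46194)*(u(-22*12, -444) + V(-178)) = (2848879/1424439 - 46194)*(-273 - 85) = -65797686287/1424439*(-358) = 23555571690746/1424439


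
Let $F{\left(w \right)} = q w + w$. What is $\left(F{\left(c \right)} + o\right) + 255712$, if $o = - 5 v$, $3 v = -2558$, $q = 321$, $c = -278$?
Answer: $\frac{511378}{3} \approx 1.7046 \cdot 10^{5}$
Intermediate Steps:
$F{\left(w \right)} = 322 w$ ($F{\left(w \right)} = 321 w + w = 322 w$)
$v = - \frac{2558}{3}$ ($v = \frac{1}{3} \left(-2558\right) = - \frac{2558}{3} \approx -852.67$)
$o = \frac{12790}{3}$ ($o = \left(-5\right) \left(- \frac{2558}{3}\right) = \frac{12790}{3} \approx 4263.3$)
$\left(F{\left(c \right)} + o\right) + 255712 = \left(322 \left(-278\right) + \frac{12790}{3}\right) + 255712 = \left(-89516 + \frac{12790}{3}\right) + 255712 = - \frac{255758}{3} + 255712 = \frac{511378}{3}$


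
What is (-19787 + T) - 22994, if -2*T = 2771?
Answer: -88333/2 ≈ -44167.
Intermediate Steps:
T = -2771/2 (T = -1/2*2771 = -2771/2 ≈ -1385.5)
(-19787 + T) - 22994 = (-19787 - 2771/2) - 22994 = -42345/2 - 22994 = -88333/2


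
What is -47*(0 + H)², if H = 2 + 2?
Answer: -752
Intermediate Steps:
H = 4
-47*(0 + H)² = -47*(0 + 4)² = -47*4² = -47*16 = -752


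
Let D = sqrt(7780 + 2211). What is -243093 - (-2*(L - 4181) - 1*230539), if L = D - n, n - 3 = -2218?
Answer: -16486 + 2*sqrt(9991) ≈ -16286.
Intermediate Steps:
D = sqrt(9991) ≈ 99.955
n = -2215 (n = 3 - 2218 = -2215)
L = 2215 + sqrt(9991) (L = sqrt(9991) - 1*(-2215) = sqrt(9991) + 2215 = 2215 + sqrt(9991) ≈ 2315.0)
-243093 - (-2*(L - 4181) - 1*230539) = -243093 - (-2*((2215 + sqrt(9991)) - 4181) - 1*230539) = -243093 - (-2*(-1966 + sqrt(9991)) - 230539) = -243093 - ((3932 - 2*sqrt(9991)) - 230539) = -243093 - (-226607 - 2*sqrt(9991)) = -243093 + (226607 + 2*sqrt(9991)) = -16486 + 2*sqrt(9991)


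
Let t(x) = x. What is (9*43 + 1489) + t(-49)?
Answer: 1827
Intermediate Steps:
(9*43 + 1489) + t(-49) = (9*43 + 1489) - 49 = (387 + 1489) - 49 = 1876 - 49 = 1827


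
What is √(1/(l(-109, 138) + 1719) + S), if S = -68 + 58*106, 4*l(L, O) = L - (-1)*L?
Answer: √67380031938/3329 ≈ 77.974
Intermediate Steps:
l(L, O) = L/2 (l(L, O) = (L - (-1)*L)/4 = (L + L)/4 = (2*L)/4 = L/2)
S = 6080 (S = -68 + 6148 = 6080)
√(1/(l(-109, 138) + 1719) + S) = √(1/((½)*(-109) + 1719) + 6080) = √(1/(-109/2 + 1719) + 6080) = √(1/(3329/2) + 6080) = √(2/3329 + 6080) = √(20240322/3329) = √67380031938/3329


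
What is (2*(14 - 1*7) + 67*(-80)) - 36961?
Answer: -42307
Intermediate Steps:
(2*(14 - 1*7) + 67*(-80)) - 36961 = (2*(14 - 7) - 5360) - 36961 = (2*7 - 5360) - 36961 = (14 - 5360) - 36961 = -5346 - 36961 = -42307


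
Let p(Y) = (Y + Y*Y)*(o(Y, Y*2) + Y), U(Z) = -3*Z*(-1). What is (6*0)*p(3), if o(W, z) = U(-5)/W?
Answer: 0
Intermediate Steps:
U(Z) = 3*Z
o(W, z) = -15/W (o(W, z) = (3*(-5))/W = -15/W)
p(Y) = (Y + Y**2)*(Y - 15/Y) (p(Y) = (Y + Y*Y)*(-15/Y + Y) = (Y + Y**2)*(Y - 15/Y))
(6*0)*p(3) = (6*0)*(-15 + 3*(-15 + 3 + 3**2)) = 0*(-15 + 3*(-15 + 3 + 9)) = 0*(-15 + 3*(-3)) = 0*(-15 - 9) = 0*(-24) = 0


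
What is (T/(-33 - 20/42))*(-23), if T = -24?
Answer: -11592/703 ≈ -16.489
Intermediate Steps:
(T/(-33 - 20/42))*(-23) = -24/(-33 - 20/42)*(-23) = -24/(-33 - 20*1/42)*(-23) = -24/(-33 - 10/21)*(-23) = -24/(-703/21)*(-23) = -24*(-21/703)*(-23) = (504/703)*(-23) = -11592/703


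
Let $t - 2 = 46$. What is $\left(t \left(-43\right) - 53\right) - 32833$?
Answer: $-34950$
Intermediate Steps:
$t = 48$ ($t = 2 + 46 = 48$)
$\left(t \left(-43\right) - 53\right) - 32833 = \left(48 \left(-43\right) - 53\right) - 32833 = \left(-2064 - 53\right) - 32833 = -2117 - 32833 = -34950$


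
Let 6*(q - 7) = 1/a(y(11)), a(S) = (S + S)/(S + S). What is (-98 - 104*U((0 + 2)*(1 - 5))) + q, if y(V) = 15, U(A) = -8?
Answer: 4447/6 ≈ 741.17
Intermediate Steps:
a(S) = 1 (a(S) = (2*S)/((2*S)) = (2*S)*(1/(2*S)) = 1)
q = 43/6 (q = 7 + (⅙)/1 = 7 + (⅙)*1 = 7 + ⅙ = 43/6 ≈ 7.1667)
(-98 - 104*U((0 + 2)*(1 - 5))) + q = (-98 - 104*(-8)) + 43/6 = (-98 + 832) + 43/6 = 734 + 43/6 = 4447/6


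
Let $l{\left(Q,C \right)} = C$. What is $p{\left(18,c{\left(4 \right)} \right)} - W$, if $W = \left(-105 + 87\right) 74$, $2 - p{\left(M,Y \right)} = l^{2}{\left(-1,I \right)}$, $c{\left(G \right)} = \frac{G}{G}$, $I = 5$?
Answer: $1309$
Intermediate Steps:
$c{\left(G \right)} = 1$
$p{\left(M,Y \right)} = -23$ ($p{\left(M,Y \right)} = 2 - 5^{2} = 2 - 25 = -23$)
$W = -1332$ ($W = \left(-18\right) 74 = -1332$)
$p{\left(18,c{\left(4 \right)} \right)} - W = -23 - -1332 = -23 + 1332 = 1309$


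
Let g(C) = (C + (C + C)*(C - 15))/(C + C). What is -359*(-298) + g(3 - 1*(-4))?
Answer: 213949/2 ≈ 1.0697e+5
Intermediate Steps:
g(C) = (C + 2*C*(-15 + C))/(2*C) (g(C) = (C + (2*C)*(-15 + C))/((2*C)) = (C + 2*C*(-15 + C))*(1/(2*C)) = (C + 2*C*(-15 + C))/(2*C))
-359*(-298) + g(3 - 1*(-4)) = -359*(-298) + (-29/2 + (3 - 1*(-4))) = 106982 + (-29/2 + (3 + 4)) = 106982 + (-29/2 + 7) = 106982 - 15/2 = 213949/2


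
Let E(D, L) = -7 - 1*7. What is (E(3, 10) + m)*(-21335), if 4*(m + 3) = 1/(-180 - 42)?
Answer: 322094495/888 ≈ 3.6272e+5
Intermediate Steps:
E(D, L) = -14 (E(D, L) = -7 - 7 = -14)
m = -2665/888 (m = -3 + 1/(4*(-180 - 42)) = -3 + (1/4)/(-222) = -3 + (1/4)*(-1/222) = -3 - 1/888 = -2665/888 ≈ -3.0011)
(E(3, 10) + m)*(-21335) = (-14 - 2665/888)*(-21335) = -15097/888*(-21335) = 322094495/888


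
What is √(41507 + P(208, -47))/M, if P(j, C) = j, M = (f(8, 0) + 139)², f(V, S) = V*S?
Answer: 9*√515/19321 ≈ 0.010571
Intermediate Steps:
f(V, S) = S*V
M = 19321 (M = (0*8 + 139)² = (0 + 139)² = 139² = 19321)
√(41507 + P(208, -47))/M = √(41507 + 208)/19321 = √41715*(1/19321) = (9*√515)*(1/19321) = 9*√515/19321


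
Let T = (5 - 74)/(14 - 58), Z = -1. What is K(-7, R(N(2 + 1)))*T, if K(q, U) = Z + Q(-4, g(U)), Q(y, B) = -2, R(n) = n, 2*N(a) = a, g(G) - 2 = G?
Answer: -207/44 ≈ -4.7045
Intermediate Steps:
g(G) = 2 + G
N(a) = a/2
T = 69/44 (T = -69/(-44) = -69*(-1/44) = 69/44 ≈ 1.5682)
K(q, U) = -3 (K(q, U) = -1 - 2 = -3)
K(-7, R(N(2 + 1)))*T = -3*69/44 = -207/44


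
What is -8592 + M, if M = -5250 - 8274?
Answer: -22116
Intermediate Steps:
M = -13524
-8592 + M = -8592 - 13524 = -22116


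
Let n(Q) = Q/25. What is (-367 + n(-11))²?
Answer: 84382596/625 ≈ 1.3501e+5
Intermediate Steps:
n(Q) = Q/25 (n(Q) = Q*(1/25) = Q/25)
(-367 + n(-11))² = (-367 + (1/25)*(-11))² = (-367 - 11/25)² = (-9186/25)² = 84382596/625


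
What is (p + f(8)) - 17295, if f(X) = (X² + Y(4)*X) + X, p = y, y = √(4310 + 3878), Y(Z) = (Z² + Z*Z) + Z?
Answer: -16935 + 2*√2047 ≈ -16845.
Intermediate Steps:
Y(Z) = Z + 2*Z² (Y(Z) = (Z² + Z²) + Z = 2*Z² + Z = Z + 2*Z²)
y = 2*√2047 (y = √8188 = 2*√2047 ≈ 90.488)
p = 2*√2047 ≈ 90.488
f(X) = X² + 37*X (f(X) = (X² + (4*(1 + 2*4))*X) + X = (X² + (4*(1 + 8))*X) + X = (X² + (4*9)*X) + X = (X² + 36*X) + X = X² + 37*X)
(p + f(8)) - 17295 = (2*√2047 + 8*(37 + 8)) - 17295 = (2*√2047 + 8*45) - 17295 = (2*√2047 + 360) - 17295 = (360 + 2*√2047) - 17295 = -16935 + 2*√2047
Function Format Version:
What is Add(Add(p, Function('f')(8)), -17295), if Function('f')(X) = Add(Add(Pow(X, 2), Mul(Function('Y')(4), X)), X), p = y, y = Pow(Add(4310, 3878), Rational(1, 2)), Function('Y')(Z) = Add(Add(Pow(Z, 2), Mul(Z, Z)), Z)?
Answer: Add(-16935, Mul(2, Pow(2047, Rational(1, 2)))) ≈ -16845.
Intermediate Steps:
Function('Y')(Z) = Add(Z, Mul(2, Pow(Z, 2))) (Function('Y')(Z) = Add(Add(Pow(Z, 2), Pow(Z, 2)), Z) = Add(Mul(2, Pow(Z, 2)), Z) = Add(Z, Mul(2, Pow(Z, 2))))
y = Mul(2, Pow(2047, Rational(1, 2))) (y = Pow(8188, Rational(1, 2)) = Mul(2, Pow(2047, Rational(1, 2))) ≈ 90.488)
p = Mul(2, Pow(2047, Rational(1, 2))) ≈ 90.488
Function('f')(X) = Add(Pow(X, 2), Mul(37, X)) (Function('f')(X) = Add(Add(Pow(X, 2), Mul(Mul(4, Add(1, Mul(2, 4))), X)), X) = Add(Add(Pow(X, 2), Mul(Mul(4, Add(1, 8)), X)), X) = Add(Add(Pow(X, 2), Mul(Mul(4, 9), X)), X) = Add(Add(Pow(X, 2), Mul(36, X)), X) = Add(Pow(X, 2), Mul(37, X)))
Add(Add(p, Function('f')(8)), -17295) = Add(Add(Mul(2, Pow(2047, Rational(1, 2))), Mul(8, Add(37, 8))), -17295) = Add(Add(Mul(2, Pow(2047, Rational(1, 2))), Mul(8, 45)), -17295) = Add(Add(Mul(2, Pow(2047, Rational(1, 2))), 360), -17295) = Add(Add(360, Mul(2, Pow(2047, Rational(1, 2)))), -17295) = Add(-16935, Mul(2, Pow(2047, Rational(1, 2))))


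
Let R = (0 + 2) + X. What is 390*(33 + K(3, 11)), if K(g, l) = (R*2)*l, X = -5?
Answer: -12870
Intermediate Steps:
R = -3 (R = (0 + 2) - 5 = 2 - 5 = -3)
K(g, l) = -6*l (K(g, l) = (-3*2)*l = -6*l)
390*(33 + K(3, 11)) = 390*(33 - 6*11) = 390*(33 - 66) = 390*(-33) = -12870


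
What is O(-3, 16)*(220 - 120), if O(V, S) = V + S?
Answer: 1300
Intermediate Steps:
O(V, S) = S + V
O(-3, 16)*(220 - 120) = (16 - 3)*(220 - 120) = 13*100 = 1300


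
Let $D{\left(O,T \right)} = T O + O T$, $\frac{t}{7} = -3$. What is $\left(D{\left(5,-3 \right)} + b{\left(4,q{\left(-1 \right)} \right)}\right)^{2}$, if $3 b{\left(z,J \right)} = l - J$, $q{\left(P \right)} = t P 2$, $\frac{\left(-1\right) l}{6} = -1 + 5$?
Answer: $2704$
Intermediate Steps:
$t = -21$ ($t = 7 \left(-3\right) = -21$)
$D{\left(O,T \right)} = 2 O T$ ($D{\left(O,T \right)} = O T + O T = 2 O T$)
$l = -24$ ($l = - 6 \left(-1 + 5\right) = \left(-6\right) 4 = -24$)
$q{\left(P \right)} = - 42 P$ ($q{\left(P \right)} = - 21 P 2 = - 42 P$)
$b{\left(z,J \right)} = -8 - \frac{J}{3}$ ($b{\left(z,J \right)} = \frac{-24 - J}{3} = -8 - \frac{J}{3}$)
$\left(D{\left(5,-3 \right)} + b{\left(4,q{\left(-1 \right)} \right)}\right)^{2} = \left(2 \cdot 5 \left(-3\right) - \left(8 + \frac{\left(-42\right) \left(-1\right)}{3}\right)\right)^{2} = \left(-30 - 22\right)^{2} = \left(-52\right)^{2} = 2704$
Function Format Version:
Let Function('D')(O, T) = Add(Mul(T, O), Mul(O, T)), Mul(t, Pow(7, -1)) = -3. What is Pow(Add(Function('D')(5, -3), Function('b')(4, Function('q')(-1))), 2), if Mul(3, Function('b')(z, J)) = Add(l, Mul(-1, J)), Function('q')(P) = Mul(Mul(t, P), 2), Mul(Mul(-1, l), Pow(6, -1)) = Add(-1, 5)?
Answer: 2704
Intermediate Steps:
t = -21 (t = Mul(7, -3) = -21)
Function('D')(O, T) = Mul(2, O, T) (Function('D')(O, T) = Add(Mul(O, T), Mul(O, T)) = Mul(2, O, T))
l = -24 (l = Mul(-6, Add(-1, 5)) = Mul(-6, 4) = -24)
Function('q')(P) = Mul(-42, P) (Function('q')(P) = Mul(Mul(-21, P), 2) = Mul(-42, P))
Function('b')(z, J) = Add(-8, Mul(Rational(-1, 3), J)) (Function('b')(z, J) = Mul(Rational(1, 3), Add(-24, Mul(-1, J))) = Add(-8, Mul(Rational(-1, 3), J)))
Pow(Add(Function('D')(5, -3), Function('b')(4, Function('q')(-1))), 2) = Pow(Add(Mul(2, 5, -3), Add(-8, Mul(Rational(-1, 3), Mul(-42, -1)))), 2) = Pow(Add(-30, Add(-8, Mul(Rational(-1, 3), 42))), 2) = Pow(Add(-30, Add(-8, -14)), 2) = Pow(Add(-30, -22), 2) = Pow(-52, 2) = 2704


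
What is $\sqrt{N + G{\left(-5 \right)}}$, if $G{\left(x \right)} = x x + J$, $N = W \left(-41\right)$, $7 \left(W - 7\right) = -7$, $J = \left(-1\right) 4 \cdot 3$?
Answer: $i \sqrt{233} \approx 15.264 i$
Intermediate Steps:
$J = -12$ ($J = \left(-4\right) 3 = -12$)
$W = 6$ ($W = 7 + \frac{1}{7} \left(-7\right) = 7 - 1 = 6$)
$N = -246$ ($N = 6 \left(-41\right) = -246$)
$G{\left(x \right)} = -12 + x^{2}$ ($G{\left(x \right)} = x x - 12 = x^{2} - 12 = -12 + x^{2}$)
$\sqrt{N + G{\left(-5 \right)}} = \sqrt{-246 - \left(12 - \left(-5\right)^{2}\right)} = \sqrt{-246 + \left(-12 + 25\right)} = \sqrt{-246 + 13} = \sqrt{-233} = i \sqrt{233}$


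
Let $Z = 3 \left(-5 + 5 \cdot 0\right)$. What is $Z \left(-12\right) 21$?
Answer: $3780$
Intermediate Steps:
$Z = -15$ ($Z = 3 \left(-5 + 0\right) = 3 \left(-5\right) = -15$)
$Z \left(-12\right) 21 = \left(-15\right) \left(-12\right) 21 = 180 \cdot 21 = 3780$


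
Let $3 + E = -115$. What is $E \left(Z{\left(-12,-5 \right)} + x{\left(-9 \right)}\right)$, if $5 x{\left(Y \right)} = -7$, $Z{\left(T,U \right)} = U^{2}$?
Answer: $- \frac{13924}{5} \approx -2784.8$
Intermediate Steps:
$E = -118$ ($E = -3 - 115 = -118$)
$x{\left(Y \right)} = - \frac{7}{5}$ ($x{\left(Y \right)} = \frac{1}{5} \left(-7\right) = - \frac{7}{5}$)
$E \left(Z{\left(-12,-5 \right)} + x{\left(-9 \right)}\right) = - 118 \left(\left(-5\right)^{2} - \frac{7}{5}\right) = - 118 \left(25 - \frac{7}{5}\right) = \left(-118\right) \frac{118}{5} = - \frac{13924}{5}$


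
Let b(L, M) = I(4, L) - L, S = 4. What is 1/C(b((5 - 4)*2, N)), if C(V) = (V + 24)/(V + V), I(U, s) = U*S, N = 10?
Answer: 14/19 ≈ 0.73684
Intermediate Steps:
I(U, s) = 4*U (I(U, s) = U*4 = 4*U)
b(L, M) = 16 - L (b(L, M) = 4*4 - L = 16 - L)
C(V) = (24 + V)/(2*V) (C(V) = (24 + V)/((2*V)) = (24 + V)*(1/(2*V)) = (24 + V)/(2*V))
1/C(b((5 - 4)*2, N)) = 1/((24 + (16 - (5 - 4)*2))/(2*(16 - (5 - 4)*2))) = 1/((24 + (16 - 2))/(2*(16 - 2))) = 1/((½)*(24 + 14)/14) = 1/((½)*(1/14)*38) = 1/(19/14) = 14/19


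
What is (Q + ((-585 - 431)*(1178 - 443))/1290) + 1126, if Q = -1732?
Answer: -50950/43 ≈ -1184.9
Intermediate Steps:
(Q + ((-585 - 431)*(1178 - 443))/1290) + 1126 = (-1732 + ((-585 - 431)*(1178 - 443))/1290) + 1126 = (-1732 - 1016*735*(1/1290)) + 1126 = (-1732 - 746760*1/1290) + 1126 = (-1732 - 24892/43) + 1126 = -99368/43 + 1126 = -50950/43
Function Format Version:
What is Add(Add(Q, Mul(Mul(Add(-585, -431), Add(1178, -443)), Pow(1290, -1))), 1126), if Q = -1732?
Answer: Rational(-50950, 43) ≈ -1184.9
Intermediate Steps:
Add(Add(Q, Mul(Mul(Add(-585, -431), Add(1178, -443)), Pow(1290, -1))), 1126) = Add(Add(-1732, Mul(Mul(Add(-585, -431), Add(1178, -443)), Pow(1290, -1))), 1126) = Add(Add(-1732, Mul(Mul(-1016, 735), Rational(1, 1290))), 1126) = Add(Add(-1732, Mul(-746760, Rational(1, 1290))), 1126) = Add(Add(-1732, Rational(-24892, 43)), 1126) = Add(Rational(-99368, 43), 1126) = Rational(-50950, 43)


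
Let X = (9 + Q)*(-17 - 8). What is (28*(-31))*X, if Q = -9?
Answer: 0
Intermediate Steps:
X = 0 (X = (9 - 9)*(-17 - 8) = 0*(-25) = 0)
(28*(-31))*X = (28*(-31))*0 = -868*0 = 0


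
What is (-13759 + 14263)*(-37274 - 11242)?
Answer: -24452064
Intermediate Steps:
(-13759 + 14263)*(-37274 - 11242) = 504*(-48516) = -24452064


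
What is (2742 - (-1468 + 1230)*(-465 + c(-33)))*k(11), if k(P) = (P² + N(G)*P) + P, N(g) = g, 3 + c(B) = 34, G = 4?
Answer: -17696800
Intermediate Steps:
c(B) = 31 (c(B) = -3 + 34 = 31)
k(P) = P² + 5*P (k(P) = (P² + 4*P) + P = P² + 5*P)
(2742 - (-1468 + 1230)*(-465 + c(-33)))*k(11) = (2742 - (-1468 + 1230)*(-465 + 31))*(11*(5 + 11)) = (2742 - (-238)*(-434))*(11*16) = (2742 - 1*103292)*176 = (2742 - 103292)*176 = -100550*176 = -17696800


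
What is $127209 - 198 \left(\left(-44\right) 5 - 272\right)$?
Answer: $224625$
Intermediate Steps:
$127209 - 198 \left(\left(-44\right) 5 - 272\right) = 127209 - 198 \left(-220 - 272\right) = 127209 - -97416 = 127209 + 97416 = 224625$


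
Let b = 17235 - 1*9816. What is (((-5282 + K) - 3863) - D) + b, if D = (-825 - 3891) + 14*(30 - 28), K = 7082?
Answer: 10044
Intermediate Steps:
D = -4688 (D = -4716 + 14*2 = -4716 + 28 = -4688)
b = 7419 (b = 17235 - 9816 = 7419)
(((-5282 + K) - 3863) - D) + b = (((-5282 + 7082) - 3863) - 1*(-4688)) + 7419 = ((1800 - 3863) + 4688) + 7419 = (-2063 + 4688) + 7419 = 2625 + 7419 = 10044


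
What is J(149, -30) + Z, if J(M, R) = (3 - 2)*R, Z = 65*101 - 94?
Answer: 6441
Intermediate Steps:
Z = 6471 (Z = 6565 - 94 = 6471)
J(M, R) = R (J(M, R) = 1*R = R)
J(149, -30) + Z = -30 + 6471 = 6441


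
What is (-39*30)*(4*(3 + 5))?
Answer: -37440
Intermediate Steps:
(-39*30)*(4*(3 + 5)) = -4680*8 = -1170*32 = -37440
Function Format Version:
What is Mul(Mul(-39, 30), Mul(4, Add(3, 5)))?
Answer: -37440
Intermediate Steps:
Mul(Mul(-39, 30), Mul(4, Add(3, 5))) = Mul(-1170, Mul(4, 8)) = Mul(-1170, 32) = -37440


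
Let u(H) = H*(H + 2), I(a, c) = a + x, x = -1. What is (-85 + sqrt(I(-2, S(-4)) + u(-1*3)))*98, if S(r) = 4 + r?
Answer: -8330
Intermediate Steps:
I(a, c) = -1 + a (I(a, c) = a - 1 = -1 + a)
u(H) = H*(2 + H)
(-85 + sqrt(I(-2, S(-4)) + u(-1*3)))*98 = (-85 + sqrt((-1 - 2) + (-1*3)*(2 - 1*3)))*98 = (-85 + sqrt(-3 - 3*(2 - 3)))*98 = (-85 + sqrt(-3 - 3*(-1)))*98 = (-85 + sqrt(-3 + 3))*98 = (-85 + sqrt(0))*98 = (-85 + 0)*98 = -85*98 = -8330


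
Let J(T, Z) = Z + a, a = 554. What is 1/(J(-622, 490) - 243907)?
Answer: -1/242863 ≈ -4.1175e-6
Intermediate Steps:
J(T, Z) = 554 + Z (J(T, Z) = Z + 554 = 554 + Z)
1/(J(-622, 490) - 243907) = 1/((554 + 490) - 243907) = 1/(1044 - 243907) = 1/(-242863) = -1/242863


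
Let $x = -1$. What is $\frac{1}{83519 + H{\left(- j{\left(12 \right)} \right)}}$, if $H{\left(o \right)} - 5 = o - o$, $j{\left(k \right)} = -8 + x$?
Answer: $\frac{1}{83524} \approx 1.1973 \cdot 10^{-5}$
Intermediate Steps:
$j{\left(k \right)} = -9$ ($j{\left(k \right)} = -8 - 1 = -9$)
$H{\left(o \right)} = 5$ ($H{\left(o \right)} = 5 + \left(o - o\right) = 5 + 0 = 5$)
$\frac{1}{83519 + H{\left(- j{\left(12 \right)} \right)}} = \frac{1}{83519 + 5} = \frac{1}{83524}$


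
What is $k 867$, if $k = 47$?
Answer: $40749$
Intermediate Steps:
$k 867 = 47 \cdot 867 = 40749$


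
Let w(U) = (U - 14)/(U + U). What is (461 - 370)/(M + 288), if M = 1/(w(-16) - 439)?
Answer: 91117/288368 ≈ 0.31597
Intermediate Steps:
w(U) = (-14 + U)/(2*U) (w(U) = (-14 + U)/((2*U)) = (-14 + U)*(1/(2*U)) = (-14 + U)/(2*U))
M = -16/7009 (M = 1/((½)*(-14 - 16)/(-16) - 439) = 1/((½)*(-1/16)*(-30) - 439) = 1/(15/16 - 439) = 1/(-7009/16) = -16/7009 ≈ -0.0022828)
(461 - 370)/(M + 288) = (461 - 370)/(-16/7009 + 288) = 91/(2018576/7009) = 91*(7009/2018576) = 91117/288368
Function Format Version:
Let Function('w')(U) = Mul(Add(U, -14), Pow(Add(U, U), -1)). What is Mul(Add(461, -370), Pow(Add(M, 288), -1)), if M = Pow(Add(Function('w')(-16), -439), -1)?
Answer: Rational(91117, 288368) ≈ 0.31597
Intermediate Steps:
Function('w')(U) = Mul(Rational(1, 2), Pow(U, -1), Add(-14, U)) (Function('w')(U) = Mul(Add(-14, U), Pow(Mul(2, U), -1)) = Mul(Add(-14, U), Mul(Rational(1, 2), Pow(U, -1))) = Mul(Rational(1, 2), Pow(U, -1), Add(-14, U)))
M = Rational(-16, 7009) (M = Pow(Add(Mul(Rational(1, 2), Pow(-16, -1), Add(-14, -16)), -439), -1) = Pow(Add(Mul(Rational(1, 2), Rational(-1, 16), -30), -439), -1) = Pow(Add(Rational(15, 16), -439), -1) = Pow(Rational(-7009, 16), -1) = Rational(-16, 7009) ≈ -0.0022828)
Mul(Add(461, -370), Pow(Add(M, 288), -1)) = Mul(Add(461, -370), Pow(Add(Rational(-16, 7009), 288), -1)) = Mul(91, Pow(Rational(2018576, 7009), -1)) = Mul(91, Rational(7009, 2018576)) = Rational(91117, 288368)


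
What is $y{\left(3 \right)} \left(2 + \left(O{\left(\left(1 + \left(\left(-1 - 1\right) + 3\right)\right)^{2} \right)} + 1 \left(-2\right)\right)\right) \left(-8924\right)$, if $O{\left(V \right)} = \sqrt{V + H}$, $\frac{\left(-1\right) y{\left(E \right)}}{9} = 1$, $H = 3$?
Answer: $80316 \sqrt{7} \approx 2.125 \cdot 10^{5}$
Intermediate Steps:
$y{\left(E \right)} = -9$ ($y{\left(E \right)} = \left(-9\right) 1 = -9$)
$O{\left(V \right)} = \sqrt{3 + V}$ ($O{\left(V \right)} = \sqrt{V + 3} = \sqrt{3 + V}$)
$y{\left(3 \right)} \left(2 + \left(O{\left(\left(1 + \left(\left(-1 - 1\right) + 3\right)\right)^{2} \right)} + 1 \left(-2\right)\right)\right) \left(-8924\right) = - 9 \left(2 + \left(\sqrt{3 + \left(1 + \left(\left(-1 - 1\right) + 3\right)\right)^{2}} + 1 \left(-2\right)\right)\right) \left(-8924\right) = - 9 \left(2 - \left(2 - \sqrt{3 + \left(1 + \left(-2 + 3\right)\right)^{2}}\right)\right) \left(-8924\right) = - 9 \left(2 - \left(2 - \sqrt{3 + \left(1 + 1\right)^{2}}\right)\right) \left(-8924\right) = - 9 \left(2 - \left(2 - \sqrt{3 + 2^{2}}\right)\right) \left(-8924\right) = - 9 \left(2 - \left(2 - \sqrt{3 + 4}\right)\right) \left(-8924\right) = - 9 \left(2 - \left(2 - \sqrt{7}\right)\right) \left(-8924\right) = - 9 \sqrt{7} \left(-8924\right) = 80316 \sqrt{7}$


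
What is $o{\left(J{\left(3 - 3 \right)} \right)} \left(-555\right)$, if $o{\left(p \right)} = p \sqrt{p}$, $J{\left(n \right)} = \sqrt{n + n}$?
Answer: $0$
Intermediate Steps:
$J{\left(n \right)} = \sqrt{2} \sqrt{n}$ ($J{\left(n \right)} = \sqrt{2 n} = \sqrt{2} \sqrt{n}$)
$o{\left(p \right)} = p^{\frac{3}{2}}$
$o{\left(J{\left(3 - 3 \right)} \right)} \left(-555\right) = \left(\sqrt{2} \sqrt{3 - 3}\right)^{\frac{3}{2}} \left(-555\right) = \left(\sqrt{2} \sqrt{0}\right)^{\frac{3}{2}} \left(-555\right) = \left(\sqrt{2} \cdot 0\right)^{\frac{3}{2}} \left(-555\right) = 0^{\frac{3}{2}} \left(-555\right) = 0 \left(-555\right) = 0$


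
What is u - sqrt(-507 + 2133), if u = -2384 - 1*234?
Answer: -2618 - sqrt(1626) ≈ -2658.3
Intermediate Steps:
u = -2618 (u = -2384 - 234 = -2618)
u - sqrt(-507 + 2133) = -2618 - sqrt(-507 + 2133) = -2618 - sqrt(1626)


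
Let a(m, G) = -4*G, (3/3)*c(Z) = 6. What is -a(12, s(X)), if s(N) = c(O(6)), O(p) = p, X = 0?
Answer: 24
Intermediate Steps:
c(Z) = 6
s(N) = 6
-a(12, s(X)) = -(-4)*6 = -1*(-24) = 24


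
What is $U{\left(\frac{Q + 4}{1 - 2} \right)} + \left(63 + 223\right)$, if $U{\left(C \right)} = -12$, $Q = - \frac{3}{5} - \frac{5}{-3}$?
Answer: $274$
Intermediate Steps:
$Q = \frac{16}{15}$ ($Q = \left(-3\right) \frac{1}{5} - - \frac{5}{3} = - \frac{3}{5} + \frac{5}{3} = \frac{16}{15} \approx 1.0667$)
$U{\left(\frac{Q + 4}{1 - 2} \right)} + \left(63 + 223\right) = -12 + \left(63 + 223\right) = -12 + 286 = 274$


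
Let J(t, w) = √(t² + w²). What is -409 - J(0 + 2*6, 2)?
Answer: -409 - 2*√37 ≈ -421.17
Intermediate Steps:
-409 - J(0 + 2*6, 2) = -409 - √((0 + 2*6)² + 2²) = -409 - √((0 + 12)² + 4) = -409 - √(12² + 4) = -409 - √(144 + 4) = -409 - √148 = -409 - 2*√37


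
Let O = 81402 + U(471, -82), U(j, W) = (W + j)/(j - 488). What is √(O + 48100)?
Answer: √37419465/17 ≈ 359.83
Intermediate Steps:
U(j, W) = (W + j)/(-488 + j)
O = 1383445/17 (O = 81402 + (-82 + 471)/(-488 + 471) = 81402 + 389/(-17) = 81402 - 1/17*389 = 81402 - 389/17 = 1383445/17 ≈ 81379.)
√(O + 48100) = √(1383445/17 + 48100) = √(2201145/17) = √37419465/17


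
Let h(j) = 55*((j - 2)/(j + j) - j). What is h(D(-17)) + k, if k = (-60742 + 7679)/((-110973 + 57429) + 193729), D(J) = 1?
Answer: -23236651/280370 ≈ -82.879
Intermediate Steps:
h(j) = -55*j + 55*(-2 + j)/(2*j) (h(j) = 55*((-2 + j)/((2*j)) - j) = 55*((-2 + j)*(1/(2*j)) - j) = 55*((-2 + j)/(2*j) - j) = 55*(-j + (-2 + j)/(2*j)) = -55*j + 55*(-2 + j)/(2*j))
k = -53063/140185 (k = -53063/(-53544 + 193729) = -53063/140185 ≈ -0.37852)
h(D(-17)) + k = (55/2 - 55*1 - 55/1) - 53063/140185 = (55/2 - 55 - 55*1) - 53063/140185 = (55/2 - 55 - 55) - 53063/140185 = -165/2 - 53063/140185 = -23236651/280370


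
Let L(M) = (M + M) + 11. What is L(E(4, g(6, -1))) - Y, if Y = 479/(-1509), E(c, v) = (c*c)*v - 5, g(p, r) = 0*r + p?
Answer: 291716/1509 ≈ 193.32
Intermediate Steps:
g(p, r) = p (g(p, r) = 0 + p = p)
E(c, v) = -5 + v*c**2 (E(c, v) = c**2*v - 5 = v*c**2 - 5 = -5 + v*c**2)
L(M) = 11 + 2*M (L(M) = 2*M + 11 = 11 + 2*M)
Y = -479/1509 (Y = 479*(-1/1509) = -479/1509 ≈ -0.31743)
L(E(4, g(6, -1))) - Y = (11 + 2*(-5 + 6*4**2)) - 1*(-479/1509) = (11 + 2*(-5 + 6*16)) + 479/1509 = (11 + 2*(-5 + 96)) + 479/1509 = (11 + 2*91) + 479/1509 = (11 + 182) + 479/1509 = 193 + 479/1509 = 291716/1509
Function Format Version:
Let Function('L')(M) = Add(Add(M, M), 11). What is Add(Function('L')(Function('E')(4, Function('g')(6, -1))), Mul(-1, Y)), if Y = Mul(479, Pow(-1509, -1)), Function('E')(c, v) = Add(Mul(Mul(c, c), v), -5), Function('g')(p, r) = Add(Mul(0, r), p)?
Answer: Rational(291716, 1509) ≈ 193.32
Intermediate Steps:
Function('g')(p, r) = p (Function('g')(p, r) = Add(0, p) = p)
Function('E')(c, v) = Add(-5, Mul(v, Pow(c, 2))) (Function('E')(c, v) = Add(Mul(Pow(c, 2), v), -5) = Add(Mul(v, Pow(c, 2)), -5) = Add(-5, Mul(v, Pow(c, 2))))
Function('L')(M) = Add(11, Mul(2, M)) (Function('L')(M) = Add(Mul(2, M), 11) = Add(11, Mul(2, M)))
Y = Rational(-479, 1509) (Y = Mul(479, Rational(-1, 1509)) = Rational(-479, 1509) ≈ -0.31743)
Add(Function('L')(Function('E')(4, Function('g')(6, -1))), Mul(-1, Y)) = Add(Add(11, Mul(2, Add(-5, Mul(6, Pow(4, 2))))), Mul(-1, Rational(-479, 1509))) = Add(Add(11, Mul(2, Add(-5, Mul(6, 16)))), Rational(479, 1509)) = Add(Add(11, Mul(2, Add(-5, 96))), Rational(479, 1509)) = Add(Add(11, Mul(2, 91)), Rational(479, 1509)) = Add(Add(11, 182), Rational(479, 1509)) = Add(193, Rational(479, 1509)) = Rational(291716, 1509)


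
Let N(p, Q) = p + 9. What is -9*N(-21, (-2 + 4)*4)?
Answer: 108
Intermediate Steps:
N(p, Q) = 9 + p
-9*N(-21, (-2 + 4)*4) = -9*(9 - 21) = -9*(-12) = 108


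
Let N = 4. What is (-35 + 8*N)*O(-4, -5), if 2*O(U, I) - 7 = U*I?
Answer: -81/2 ≈ -40.500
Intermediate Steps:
O(U, I) = 7/2 + I*U/2 (O(U, I) = 7/2 + (U*I)/2 = 7/2 + (I*U)/2 = 7/2 + I*U/2)
(-35 + 8*N)*O(-4, -5) = (-35 + 8*4)*(7/2 + (½)*(-5)*(-4)) = (-35 + 32)*(7/2 + 10) = -3*27/2 = -81/2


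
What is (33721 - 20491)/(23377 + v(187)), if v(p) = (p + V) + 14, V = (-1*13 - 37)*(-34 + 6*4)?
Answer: 2205/4013 ≈ 0.54946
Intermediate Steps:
V = 500 (V = (-13 - 37)*(-34 + 24) = -50*(-10) = 500)
v(p) = 514 + p (v(p) = (p + 500) + 14 = (500 + p) + 14 = 514 + p)
(33721 - 20491)/(23377 + v(187)) = (33721 - 20491)/(23377 + (514 + 187)) = 13230/(23377 + 701) = 13230/24078 = 13230*(1/24078) = 2205/4013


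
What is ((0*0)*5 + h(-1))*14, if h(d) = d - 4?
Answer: -70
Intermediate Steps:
h(d) = -4 + d
((0*0)*5 + h(-1))*14 = ((0*0)*5 + (-4 - 1))*14 = (0*5 - 5)*14 = (0 - 5)*14 = -5*14 = -70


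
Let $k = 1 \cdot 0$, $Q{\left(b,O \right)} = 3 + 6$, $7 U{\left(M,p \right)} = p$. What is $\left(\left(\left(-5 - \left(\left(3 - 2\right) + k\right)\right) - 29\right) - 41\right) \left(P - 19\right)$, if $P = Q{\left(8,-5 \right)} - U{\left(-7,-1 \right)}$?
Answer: $\frac{5244}{7} \approx 749.14$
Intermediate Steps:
$U{\left(M,p \right)} = \frac{p}{7}$
$Q{\left(b,O \right)} = 9$
$k = 0$
$P = \frac{64}{7}$ ($P = 9 - \frac{1}{7} \left(-1\right) = 9 - - \frac{1}{7} = 9 + \frac{1}{7} = \frac{64}{7} \approx 9.1429$)
$\left(\left(\left(-5 - \left(\left(3 - 2\right) + k\right)\right) - 29\right) - 41\right) \left(P - 19\right) = \left(\left(\left(-5 - \left(\left(3 - 2\right) + 0\right)\right) - 29\right) - 41\right) \left(\frac{64}{7} - 19\right) = \left(\left(\left(-5 - \left(1 + 0\right)\right) - 29\right) - 41\right) \left(- \frac{69}{7}\right) = \left(\left(\left(-5 - 1\right) - 29\right) - 41\right) \left(- \frac{69}{7}\right) = \left(\left(-6 - 29\right) - 41\right) \left(- \frac{69}{7}\right) = \left(-35 - 41\right) \left(- \frac{69}{7}\right) = \left(-76\right) \left(- \frac{69}{7}\right) = \frac{5244}{7}$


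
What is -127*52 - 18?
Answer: -6622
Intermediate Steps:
-127*52 - 18 = -6604 - 18 = -6622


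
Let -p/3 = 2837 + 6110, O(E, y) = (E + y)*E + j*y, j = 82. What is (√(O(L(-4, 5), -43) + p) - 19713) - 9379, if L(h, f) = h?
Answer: -29092 + I*√30179 ≈ -29092.0 + 173.72*I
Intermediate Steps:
O(E, y) = 82*y + E*(E + y) (O(E, y) = (E + y)*E + 82*y = E*(E + y) + 82*y = 82*y + E*(E + y))
p = -26841 (p = -3*(2837 + 6110) = -3*8947 = -26841)
(√(O(L(-4, 5), -43) + p) - 19713) - 9379 = (√(((-4)² + 82*(-43) - 4*(-43)) - 26841) - 19713) - 9379 = (√((16 - 3526 + 172) - 26841) - 19713) - 9379 = (√(-3338 - 26841) - 19713) - 9379 = (√(-30179) - 19713) - 9379 = (I*√30179 - 19713) - 9379 = (-19713 + I*√30179) - 9379 = -29092 + I*√30179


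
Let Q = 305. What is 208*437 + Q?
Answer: 91201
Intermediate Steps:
208*437 + Q = 208*437 + 305 = 90896 + 305 = 91201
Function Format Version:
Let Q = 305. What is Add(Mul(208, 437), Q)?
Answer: 91201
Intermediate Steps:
Add(Mul(208, 437), Q) = Add(Mul(208, 437), 305) = Add(90896, 305) = 91201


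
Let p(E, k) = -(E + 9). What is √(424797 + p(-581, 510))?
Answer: 7*√8681 ≈ 652.20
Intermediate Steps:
p(E, k) = -9 - E (p(E, k) = -(9 + E) = -9 - E)
√(424797 + p(-581, 510)) = √(424797 + (-9 - 1*(-581))) = √(424797 + (-9 + 581)) = √(424797 + 572) = √425369 = 7*√8681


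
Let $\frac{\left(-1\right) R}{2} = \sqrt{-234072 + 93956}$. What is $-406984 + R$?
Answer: $-406984 - 4 i \sqrt{35029} \approx -4.0698 \cdot 10^{5} - 748.64 i$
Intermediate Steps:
$R = - 4 i \sqrt{35029}$ ($R = - 2 \sqrt{-234072 + 93956} = - 2 \sqrt{-140116} = - 2 \cdot 2 i \sqrt{35029} = - 4 i \sqrt{35029} \approx - 748.64 i$)
$-406984 + R = -406984 - 4 i \sqrt{35029}$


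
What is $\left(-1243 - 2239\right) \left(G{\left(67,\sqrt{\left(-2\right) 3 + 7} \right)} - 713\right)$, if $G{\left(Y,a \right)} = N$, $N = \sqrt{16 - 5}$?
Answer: $2482666 - 3482 \sqrt{11} \approx 2.4711 \cdot 10^{6}$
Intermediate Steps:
$N = \sqrt{11} \approx 3.3166$
$G{\left(Y,a \right)} = \sqrt{11}$
$\left(-1243 - 2239\right) \left(G{\left(67,\sqrt{\left(-2\right) 3 + 7} \right)} - 713\right) = \left(-1243 - 2239\right) \left(\sqrt{11} - 713\right) = - 3482 \left(-713 + \sqrt{11}\right) = 2482666 - 3482 \sqrt{11}$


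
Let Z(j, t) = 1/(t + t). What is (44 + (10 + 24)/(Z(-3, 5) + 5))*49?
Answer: 7448/3 ≈ 2482.7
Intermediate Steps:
Z(j, t) = 1/(2*t)
(44 + (10 + 24)/(Z(-3, 5) + 5))*49 = (44 + (10 + 24)/((½)/5 + 5))*49 = (44 + 34/((½)*(⅕) + 5))*49 = (44 + 34/(⅒ + 5))*49 = (44 + 34/(51/10))*49 = (44 + 34*(10/51))*49 = (44 + 20/3)*49 = (152/3)*49 = 7448/3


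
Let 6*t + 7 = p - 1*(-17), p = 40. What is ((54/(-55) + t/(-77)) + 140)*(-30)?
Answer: -320882/77 ≈ -4167.3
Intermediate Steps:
t = 25/3 (t = -7/6 + (40 - 1*(-17))/6 = -7/6 + (40 + 17)/6 = -7/6 + (⅙)*57 = -7/6 + 19/2 = 25/3 ≈ 8.3333)
((54/(-55) + t/(-77)) + 140)*(-30) = ((54/(-55) + (25/3)/(-77)) + 140)*(-30) = ((54*(-1/55) + (25/3)*(-1/77)) + 140)*(-30) = ((-54/55 - 25/231) + 140)*(-30) = (-1259/1155 + 140)*(-30) = (160441/1155)*(-30) = -320882/77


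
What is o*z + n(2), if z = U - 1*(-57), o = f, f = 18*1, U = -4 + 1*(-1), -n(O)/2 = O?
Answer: 932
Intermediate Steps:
n(O) = -2*O
U = -5 (U = -4 - 1 = -5)
f = 18
o = 18
z = 52 (z = -5 - 1*(-57) = -5 + 57 = 52)
o*z + n(2) = 18*52 - 2*2 = 936 - 4 = 932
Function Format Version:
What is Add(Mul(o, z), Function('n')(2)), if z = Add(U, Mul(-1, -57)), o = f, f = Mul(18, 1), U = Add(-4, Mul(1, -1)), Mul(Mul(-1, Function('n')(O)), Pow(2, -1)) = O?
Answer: 932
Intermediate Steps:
Function('n')(O) = Mul(-2, O)
U = -5 (U = Add(-4, -1) = -5)
f = 18
o = 18
z = 52 (z = Add(-5, Mul(-1, -57)) = Add(-5, 57) = 52)
Add(Mul(o, z), Function('n')(2)) = Add(Mul(18, 52), Mul(-2, 2)) = Add(936, -4) = 932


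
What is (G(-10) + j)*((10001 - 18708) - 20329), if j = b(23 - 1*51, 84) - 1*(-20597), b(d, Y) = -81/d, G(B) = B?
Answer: -597848129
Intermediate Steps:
j = 576797/28 (j = -81/(23 - 1*51) - 1*(-20597) = -81/(23 - 51) + 20597 = -81/(-28) + 20597 = -81*(-1/28) + 20597 = 81/28 + 20597 = 576797/28 ≈ 20600.)
(G(-10) + j)*((10001 - 18708) - 20329) = (-10 + 576797/28)*((10001 - 18708) - 20329) = 576517*(-8707 - 20329)/28 = (576517/28)*(-29036) = -597848129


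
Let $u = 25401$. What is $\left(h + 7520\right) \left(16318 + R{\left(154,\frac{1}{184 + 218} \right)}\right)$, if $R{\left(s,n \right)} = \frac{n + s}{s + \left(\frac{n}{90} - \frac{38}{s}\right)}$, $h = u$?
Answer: $\frac{230117827602892936}{428335097} \approx 5.3724 \cdot 10^{8}$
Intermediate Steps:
$h = 25401$
$R{\left(s,n \right)} = \frac{n + s}{s - \frac{38}{s} + \frac{n}{90}}$ ($R{\left(s,n \right)} = \frac{n + s}{s + \left(n \frac{1}{90} - \frac{38}{s}\right)} = \frac{n + s}{s + \left(\frac{n}{90} - \frac{38}{s}\right)} = \frac{n + s}{s + \left(- \frac{38}{s} + \frac{n}{90}\right)} = \frac{n + s}{s - \frac{38}{s} + \frac{n}{90}}$)
$\left(h + 7520\right) \left(16318 + R{\left(154,\frac{1}{184 + 218} \right)}\right) = \left(25401 + 7520\right) \left(16318 + 90 \cdot 154 \frac{1}{-3420 + 90 \cdot 154^{2} + \frac{1}{184 + 218} \cdot 154} \left(\frac{1}{184 + 218} + 154\right)\right) = 32921 \left(16318 + 90 \cdot 154 \frac{1}{-3420 + 90 \cdot 23716 + \frac{1}{402} \cdot 154} \left(\frac{1}{402} + 154\right)\right) = 32921 \left(16318 + 90 \cdot 154 \frac{1}{-3420 + 2134440 + \frac{1}{402} \cdot 154} \left(\frac{1}{402} + 154\right)\right) = 32921 \left(16318 + 90 \cdot 154 \frac{1}{-3420 + 2134440 + \frac{77}{201}} \cdot \frac{61909}{402}\right) = 32921 \left(16318 + 90 \cdot 154 \frac{1}{\frac{428335097}{201}} \cdot \frac{61909}{402}\right) = 32921 \left(16318 + 90 \cdot 154 \cdot \frac{201}{428335097} \cdot \frac{61909}{402}\right) = 32921 \left(16318 + \frac{429029370}{428335097}\right) = 32921 \cdot \frac{6990001142216}{428335097} = \frac{230117827602892936}{428335097}$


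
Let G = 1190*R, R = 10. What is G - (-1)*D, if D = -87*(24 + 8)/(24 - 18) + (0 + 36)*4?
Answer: 11580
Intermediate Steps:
D = -320 (D = -2784/6 + 36*4 = -2784/6 + 144 = -87*16/3 + 144 = -464 + 144 = -320)
G = 11900 (G = 1190*10 = 11900)
G - (-1)*D = 11900 - (-1)*(-320) = 11900 - 1*320 = 11900 - 320 = 11580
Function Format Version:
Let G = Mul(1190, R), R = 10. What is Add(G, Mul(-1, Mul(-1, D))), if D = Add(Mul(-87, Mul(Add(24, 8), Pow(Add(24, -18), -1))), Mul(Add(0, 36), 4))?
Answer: 11580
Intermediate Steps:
D = -320 (D = Add(Mul(-87, Mul(32, Pow(6, -1))), Mul(36, 4)) = Add(Mul(-87, Mul(32, Rational(1, 6))), 144) = Add(Mul(-87, Rational(16, 3)), 144) = Add(-464, 144) = -320)
G = 11900 (G = Mul(1190, 10) = 11900)
Add(G, Mul(-1, Mul(-1, D))) = Add(11900, Mul(-1, Mul(-1, -320))) = Add(11900, Mul(-1, 320)) = Add(11900, -320) = 11580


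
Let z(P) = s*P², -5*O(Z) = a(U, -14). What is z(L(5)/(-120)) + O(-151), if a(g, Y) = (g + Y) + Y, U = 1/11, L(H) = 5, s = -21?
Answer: 58559/10560 ≈ 5.5454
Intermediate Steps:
U = 1/11 ≈ 0.090909
a(g, Y) = g + 2*Y (a(g, Y) = (Y + g) + Y = g + 2*Y)
O(Z) = 307/55 (O(Z) = -(1/11 + 2*(-14))/5 = -(1/11 - 28)/5 = -⅕*(-307/11) = 307/55)
z(P) = -21*P²
z(L(5)/(-120)) + O(-151) = -21*(5/(-120))² + 307/55 = -21*(5*(-1/120))² + 307/55 = -21*(-1/24)² + 307/55 = -21*1/576 + 307/55 = -7/192 + 307/55 = 58559/10560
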